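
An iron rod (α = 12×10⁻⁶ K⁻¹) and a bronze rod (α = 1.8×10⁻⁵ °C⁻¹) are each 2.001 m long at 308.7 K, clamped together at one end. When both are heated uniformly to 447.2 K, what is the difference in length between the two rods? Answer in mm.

1.66 mm

ΔT = 138.5 K
iron: ΔL = 12×10⁻⁶ × 2.001 m × 138.5 = 3.3257×10⁻³ m = 3.3257 mm
bronze: ΔL = 1.8×10⁻⁵ × 2.001 m × 138.5 = 4.9885×10⁻³ m = 4.9885 mm
difference = 4.9885 − 3.3257 = 1.6628 mm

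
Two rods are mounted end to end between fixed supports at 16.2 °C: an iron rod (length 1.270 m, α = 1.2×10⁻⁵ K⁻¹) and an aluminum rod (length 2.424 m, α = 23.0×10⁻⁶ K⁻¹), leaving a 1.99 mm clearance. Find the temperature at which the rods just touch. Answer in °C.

T = 44.2 °C

α₁L₁ = 1.524×10⁻⁵ m/K, α₂L₂ = 5.5752×10⁻⁵ m/K → total 7.0992×10⁻⁵ m/K
ΔT = g/(α₁L₁+α₂L₂) = 1.99×10⁻³ / 7.0992×10⁻⁵ = 28.031 K
T = 16.2 + 28.031 = 44.231 °C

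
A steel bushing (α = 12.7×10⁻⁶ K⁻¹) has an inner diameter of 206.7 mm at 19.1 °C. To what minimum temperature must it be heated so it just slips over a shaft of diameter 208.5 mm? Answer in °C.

T = 705 °C

Required Δd = 208.5 − 206.7 = 1.8 mm
Δd = αd₀ΔT ⇒ ΔT = Δd/(αd₀) = 1.8 / (12.7×10⁻⁶ × 206.7) = 685.69 K
T_min = 19.1 + 685.69 = 704.79 °C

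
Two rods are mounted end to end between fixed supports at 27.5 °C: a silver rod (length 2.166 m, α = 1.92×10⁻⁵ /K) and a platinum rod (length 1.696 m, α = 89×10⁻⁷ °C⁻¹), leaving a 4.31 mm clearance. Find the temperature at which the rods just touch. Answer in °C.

α₁L₁ = 4.15872×10⁻⁵ m/K, α₂L₂ = 1.50944×10⁻⁵ m/K → total 5.66816×10⁻⁵ m/K
ΔT = g/(α₁L₁+α₂L₂) = 4.31×10⁻³ / 5.66816×10⁻⁵ = 76.04 K
T = 27.5 + 76.04 = 103.54 °C

T = 104 °C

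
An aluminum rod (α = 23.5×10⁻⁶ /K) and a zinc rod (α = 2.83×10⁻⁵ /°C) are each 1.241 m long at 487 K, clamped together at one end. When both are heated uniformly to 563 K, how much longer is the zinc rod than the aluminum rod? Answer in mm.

0.453 mm

ΔT = 76 K
aluminum: ΔL = 23.5×10⁻⁶ × 1.241 m × 76 = 2.2164×10⁻³ m = 2.2164 mm
zinc: ΔL = 2.83×10⁻⁵ × 1.241 m × 76 = 2.6691×10⁻³ m = 2.6691 mm
difference = 2.6691 − 2.2164 = 0.4527 mm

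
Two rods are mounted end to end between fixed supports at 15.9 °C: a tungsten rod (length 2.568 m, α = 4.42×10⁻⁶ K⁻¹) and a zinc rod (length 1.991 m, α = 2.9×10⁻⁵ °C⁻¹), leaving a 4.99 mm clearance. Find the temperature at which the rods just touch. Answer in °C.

T = 88.1 °C

α₁L₁ = 1.135056×10⁻⁵ m/K, α₂L₂ = 5.7739×10⁻⁵ m/K → total 6.908956×10⁻⁵ m/K
ΔT = g/(α₁L₁+α₂L₂) = 4.99×10⁻³ / 6.908956×10⁻⁵ = 72.225 K
T = 15.9 + 72.225 = 88.125 °C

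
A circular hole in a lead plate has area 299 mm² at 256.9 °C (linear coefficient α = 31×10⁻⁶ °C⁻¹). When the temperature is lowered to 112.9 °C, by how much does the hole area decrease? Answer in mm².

ΔA = 2.67 mm²

Area coefficient ≈ 2α; |ΔT| = 144.0 K
ΔA = 2αA₀ΔT = 2(31×10⁻⁶)(299)(144.0) = 2.67 mm²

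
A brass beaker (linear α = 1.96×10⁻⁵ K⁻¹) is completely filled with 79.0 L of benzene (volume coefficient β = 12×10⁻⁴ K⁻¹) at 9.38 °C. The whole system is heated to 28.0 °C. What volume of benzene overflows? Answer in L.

The beaker also expands: β_container ≈ 3α = 5.88×10⁻⁵ /K
Net overflow = V₀(β_liq − 3α_cont)ΔT
β − 3α = 1.20×10⁻³ − 5.88×10⁻⁵ = 1.1412×10⁻³ /K; ΔT = 18.62 K
ΔV = 79.0 × 1.1412×10⁻³ × 18.62 = 1.68 L

1.68 L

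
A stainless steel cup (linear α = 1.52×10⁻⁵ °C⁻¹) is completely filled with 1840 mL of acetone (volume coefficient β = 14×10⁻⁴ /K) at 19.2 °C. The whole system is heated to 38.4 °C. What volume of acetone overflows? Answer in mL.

47.8 mL

The cup also expands: β_container ≈ 3α = 4.56×10⁻⁵ /K
Net overflow = V₀(β_liq − 3α_cont)ΔT
β − 3α = 1.40×10⁻³ − 4.56×10⁻⁵ = 1.3544×10⁻³ /K; ΔT = 19.2 K
ΔV = 1840 × 1.3544×10⁻³ × 19.2 = 47.8 mL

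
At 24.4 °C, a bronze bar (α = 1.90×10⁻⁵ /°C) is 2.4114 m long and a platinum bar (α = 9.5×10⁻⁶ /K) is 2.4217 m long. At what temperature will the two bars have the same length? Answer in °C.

T = 475.9 °C

Equal length when α₁L₁ΔT − α₂L₂ΔT = L₂ − L₁ = 1.03×10⁻² m
α₁L₁ = 4.58166×10⁻⁵, α₂L₂ = 2.300615×10⁻⁵ → Δ(αL) = 2.281045×10⁻⁵ m/K
ΔT = 1.03×10⁻² / 2.281045×10⁻⁵ = 451.547 K, so T = 24.4 + 451.547 = 475.947 °C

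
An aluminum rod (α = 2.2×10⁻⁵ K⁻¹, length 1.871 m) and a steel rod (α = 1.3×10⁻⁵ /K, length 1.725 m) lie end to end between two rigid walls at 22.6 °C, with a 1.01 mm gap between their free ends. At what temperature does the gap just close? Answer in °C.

T = 38.5 °C

Gap closes when ΔL₁ + ΔL₂ = 1.01 mm = 1.01×10⁻³ m
(α₁L₁ + α₂L₂)ΔT = g
α₁L₁ + α₂L₂ = 2.2×10⁻⁵×1.871 + 1.3×10⁻⁵×1.725 = 6.3587×10⁻⁵ m/K
ΔT = 1.01×10⁻³ / 6.3587×10⁻⁵ = 15.884 K
T = 22.6 + 15.884 = 38.484 °C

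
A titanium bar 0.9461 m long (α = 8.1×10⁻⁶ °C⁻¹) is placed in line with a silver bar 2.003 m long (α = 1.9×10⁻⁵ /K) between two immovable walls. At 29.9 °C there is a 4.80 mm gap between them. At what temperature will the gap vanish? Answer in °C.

T = 135 °C

Gap closes when ΔL₁ + ΔL₂ = 4.80 mm = 4.80×10⁻³ m
(α₁L₁ + α₂L₂)ΔT = g
α₁L₁ + α₂L₂ = 8.1×10⁻⁶×0.9461 + 1.9×10⁻⁵×2.003 = 4.572041×10⁻⁵ m/K
ΔT = 4.80×10⁻³ / 4.572041×10⁻⁵ = 104.99 K
T = 29.9 + 104.99 = 134.89 °C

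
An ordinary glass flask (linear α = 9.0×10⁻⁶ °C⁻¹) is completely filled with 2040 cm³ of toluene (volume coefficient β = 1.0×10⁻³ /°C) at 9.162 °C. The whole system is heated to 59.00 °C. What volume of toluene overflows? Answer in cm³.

The flask also expands: β_container ≈ 3α = 2.7×10⁻⁵ /K
Net overflow = V₀(β_liq − 3α_cont)ΔT
β − 3α = 1.00×10⁻³ − 2.7×10⁻⁵ = 9.73×10⁻⁴ /K; ΔT = 49.838 K
ΔV = 2040 × 9.73×10⁻⁴ × 49.838 = 98.9 cm³

98.9 cm³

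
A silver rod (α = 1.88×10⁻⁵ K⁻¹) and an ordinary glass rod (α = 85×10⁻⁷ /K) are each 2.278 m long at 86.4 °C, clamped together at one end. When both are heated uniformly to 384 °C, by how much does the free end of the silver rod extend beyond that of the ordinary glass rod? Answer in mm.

ΔT = 297.6 K
silver: ΔL = 1.88×10⁻⁵ × 2.278 m × 297.6 = 1.2745×10⁻² m = 12.745 mm
ordinary glass: ΔL = 85×10⁻⁷ × 2.278 m × 297.6 = 5.7624×10⁻³ m = 5.7624 mm
difference = 12.745 − 5.7624 = 6.9826 mm

6.98 mm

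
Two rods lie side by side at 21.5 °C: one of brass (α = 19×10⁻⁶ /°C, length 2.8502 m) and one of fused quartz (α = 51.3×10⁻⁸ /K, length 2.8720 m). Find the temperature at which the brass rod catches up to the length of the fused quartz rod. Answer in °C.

Equal length when α₁L₁ΔT − α₂L₂ΔT = L₂ − L₁ = 2.18×10⁻² m
α₁L₁ = 5.41538×10⁻⁵, α₂L₂ = 1.473336×10⁻⁶ → Δ(αL) = 5.2680464×10⁻⁵ m/K
ΔT = 2.18×10⁻² / 5.2680464×10⁻⁵ = 413.816 K, so T = 21.5 + 413.816 = 435.316 °C

T = 435.3 °C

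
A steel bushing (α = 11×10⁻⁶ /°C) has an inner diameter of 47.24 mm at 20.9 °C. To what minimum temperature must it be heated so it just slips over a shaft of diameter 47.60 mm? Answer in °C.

T = 714 °C

Required Δd = 47.60 − 47.24 = 0.36 mm
Δd = αd₀ΔT ⇒ ΔT = Δd/(αd₀) = 0.36 / (11×10⁻⁶ × 47.24) = 692.79 K
T_min = 20.9 + 692.79 = 713.69 °C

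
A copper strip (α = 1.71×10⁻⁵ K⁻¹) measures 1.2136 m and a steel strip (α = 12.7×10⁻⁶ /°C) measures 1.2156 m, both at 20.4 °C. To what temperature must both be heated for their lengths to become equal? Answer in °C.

Equal length when α₁L₁ΔT − α₂L₂ΔT = L₂ − L₁ = 2.00×10⁻³ m
α₁L₁ = 2.075256×10⁻⁵, α₂L₂ = 1.543812×10⁻⁵ → Δ(αL) = 5.31444×10⁻⁶ m/K
ΔT = 2.00×10⁻³ / 5.31444×10⁻⁶ = 376.333 K, so T = 20.4 + 376.333 = 396.733 °C

T = 396.7 °C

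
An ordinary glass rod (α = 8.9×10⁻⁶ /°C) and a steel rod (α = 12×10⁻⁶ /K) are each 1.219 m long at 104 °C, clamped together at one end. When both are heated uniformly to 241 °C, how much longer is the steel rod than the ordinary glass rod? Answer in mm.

ΔT = 137 K
ordinary glass: ΔL = 8.9×10⁻⁶ × 1.219 m × 137 = 1.4863×10⁻³ m = 1.4863 mm
steel: ΔL = 12×10⁻⁶ × 1.219 m × 137 = 2.0040×10⁻³ m = 2.0040 mm
difference = 2.0040 − 1.4863 = 0.5177 mm

0.518 mm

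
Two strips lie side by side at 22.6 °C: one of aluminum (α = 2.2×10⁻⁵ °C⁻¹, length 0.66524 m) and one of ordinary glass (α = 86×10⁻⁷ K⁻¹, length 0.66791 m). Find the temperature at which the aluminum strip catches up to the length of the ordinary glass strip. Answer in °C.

L₁(1 + α₁ΔT) = L₂(1 + α₂ΔT) ⇒ ΔT = (L₂ − L₁)/(α₁L₁ − α₂L₂)
L₂ − L₁ = 0.66791 − 0.66524 = 2.67×10⁻³ m
α₁L₁ − α₂L₂ = 2.2×10⁻⁵×0.66524 − 86×10⁻⁷×0.66791 = 8.891254×10⁻⁶ m/K
ΔT = 2.67×10⁻³ / 8.891254×10⁻⁶ = 300.295 K
T = 22.6 + 300.295 = 322.895 °C

T = 322.9 °C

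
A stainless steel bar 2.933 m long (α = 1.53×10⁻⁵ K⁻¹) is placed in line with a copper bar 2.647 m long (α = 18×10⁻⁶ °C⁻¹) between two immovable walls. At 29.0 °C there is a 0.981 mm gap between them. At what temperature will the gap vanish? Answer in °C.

Gap closes when ΔL₁ + ΔL₂ = 0.981 mm = 9.81×10⁻⁴ m
(α₁L₁ + α₂L₂)ΔT = g
α₁L₁ + α₂L₂ = 1.53×10⁻⁵×2.933 + 18×10⁻⁶×2.647 = 9.25209×10⁻⁵ m/K
ΔT = 9.81×10⁻⁴ / 9.25209×10⁻⁵ = 10.603 K
T = 29.0 + 10.603 = 39.603 °C

T = 39.6 °C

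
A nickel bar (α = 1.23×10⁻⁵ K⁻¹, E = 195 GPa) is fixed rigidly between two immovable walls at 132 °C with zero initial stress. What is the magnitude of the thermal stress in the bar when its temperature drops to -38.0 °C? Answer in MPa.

σ = 408 MPa

Fully constrained: the free strain ε = αΔT is blocked, so σ = Eε = EαΔT.
|ΔT| = 170.0 K
σ = 195×10⁹ × 1.23×10⁻⁵ × 170.0 = 4.08×10⁸ Pa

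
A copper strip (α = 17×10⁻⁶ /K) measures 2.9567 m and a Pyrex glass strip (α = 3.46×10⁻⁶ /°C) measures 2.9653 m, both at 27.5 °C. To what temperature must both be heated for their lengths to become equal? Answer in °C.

Equal length when α₁L₁ΔT − α₂L₂ΔT = L₂ − L₁ = 8.60×10⁻³ m
α₁L₁ = 5.02639×10⁻⁵, α₂L₂ = 1.0259938×10⁻⁵ → Δ(αL) = 4.0003962×10⁻⁵ m/K
ΔT = 8.60×10⁻³ / 4.0003962×10⁻⁵ = 214.979 K, so T = 27.5 + 214.979 = 242.479 °C

T = 242.5 °C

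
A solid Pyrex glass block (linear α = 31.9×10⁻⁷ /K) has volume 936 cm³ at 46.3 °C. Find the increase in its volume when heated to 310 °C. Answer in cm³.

ΔV = 2.36 cm³

Isotropic solid: β ≈ 3α = 9.6×10⁻⁶ /K; ΔT = 263.7 K
ΔV = 3αV₀ΔT = 3(31.9×10⁻⁷)(936)(263.7) = 2.36 cm³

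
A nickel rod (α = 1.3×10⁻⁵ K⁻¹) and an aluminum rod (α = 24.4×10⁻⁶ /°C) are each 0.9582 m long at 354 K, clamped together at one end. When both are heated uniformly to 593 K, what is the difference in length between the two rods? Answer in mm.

ΔT = 239 K
nickel: ΔL = 1.3×10⁻⁵ × 0.9582 m × 239 = 2.9771×10⁻³ m = 2.9771 mm
aluminum: ΔL = 24.4×10⁻⁶ × 0.9582 m × 239 = 5.5878×10⁻³ m = 5.5878 mm
difference = 5.5878 − 2.9771 = 2.6107 mm

2.61 mm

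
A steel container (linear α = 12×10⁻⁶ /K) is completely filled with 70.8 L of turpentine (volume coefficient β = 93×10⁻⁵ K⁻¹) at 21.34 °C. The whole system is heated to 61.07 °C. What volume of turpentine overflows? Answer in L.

2.51 L

The container also expands: β_container ≈ 3α = 3.6×10⁻⁵ /K
Net overflow = V₀(β_liq − 3α_cont)ΔT
β − 3α = 9.30×10⁻⁴ − 3.6×10⁻⁵ = 8.94×10⁻⁴ /K; ΔT = 39.73 K
ΔV = 70.8 × 8.94×10⁻⁴ × 39.73 = 2.51 L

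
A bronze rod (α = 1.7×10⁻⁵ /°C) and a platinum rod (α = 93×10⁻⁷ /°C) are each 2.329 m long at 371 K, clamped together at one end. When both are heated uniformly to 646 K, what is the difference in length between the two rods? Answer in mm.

4.93 mm

ΔT = 275 K
bronze: ΔL = 1.7×10⁻⁵ × 2.329 m × 275 = 1.0888×10⁻² m = 10.888 mm
platinum: ΔL = 93×10⁻⁷ × 2.329 m × 275 = 5.9564×10⁻³ m = 5.9564 mm
difference = 10.888 − 5.9564 = 4.9316 mm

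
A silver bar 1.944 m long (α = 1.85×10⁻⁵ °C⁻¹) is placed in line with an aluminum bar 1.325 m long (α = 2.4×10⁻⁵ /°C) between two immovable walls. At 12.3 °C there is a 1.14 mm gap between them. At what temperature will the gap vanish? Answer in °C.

Gap closes when ΔL₁ + ΔL₂ = 1.14 mm = 1.14×10⁻³ m
(α₁L₁ + α₂L₂)ΔT = g
α₁L₁ + α₂L₂ = 1.85×10⁻⁵×1.944 + 2.4×10⁻⁵×1.325 = 6.7764×10⁻⁵ m/K
ΔT = 1.14×10⁻³ / 6.7764×10⁻⁵ = 16.823 K
T = 12.3 + 16.823 = 29.123 °C

T = 29.1 °C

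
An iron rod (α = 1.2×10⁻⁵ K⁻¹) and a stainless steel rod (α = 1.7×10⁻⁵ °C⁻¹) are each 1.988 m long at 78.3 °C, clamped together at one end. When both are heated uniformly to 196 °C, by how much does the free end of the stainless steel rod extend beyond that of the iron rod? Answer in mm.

ΔT = 117.7 K
iron: ΔL = 1.2×10⁻⁵ × 1.988 m × 117.7 = 2.8079×10⁻³ m = 2.8079 mm
stainless steel: ΔL = 1.7×10⁻⁵ × 1.988 m × 117.7 = 3.9778×10⁻³ m = 3.9778 mm
difference = 3.9778 − 2.8079 = 1.1699 mm

1.17 mm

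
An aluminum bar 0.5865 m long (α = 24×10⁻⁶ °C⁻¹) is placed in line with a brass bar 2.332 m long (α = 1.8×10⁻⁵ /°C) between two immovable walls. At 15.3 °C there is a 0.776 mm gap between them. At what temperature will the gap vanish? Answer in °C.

α₁L₁ = 1.4076×10⁻⁵ m/K, α₂L₂ = 4.1976×10⁻⁵ m/K → total 5.6052×10⁻⁵ m/K
ΔT = g/(α₁L₁+α₂L₂) = 7.76×10⁻⁴ / 5.6052×10⁻⁵ = 13.844 K
T = 15.3 + 13.844 = 29.144 °C

T = 29.1 °C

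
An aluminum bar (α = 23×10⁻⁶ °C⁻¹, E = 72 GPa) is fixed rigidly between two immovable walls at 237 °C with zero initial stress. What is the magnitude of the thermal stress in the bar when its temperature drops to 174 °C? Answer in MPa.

Fully constrained: the free strain ε = αΔT is blocked, so σ = Eε = EαΔT.
|ΔT| = 63 K
σ = 72.0×10⁹ × 23×10⁻⁶ × 63 = 1.04×10⁸ Pa

σ = 104 MPa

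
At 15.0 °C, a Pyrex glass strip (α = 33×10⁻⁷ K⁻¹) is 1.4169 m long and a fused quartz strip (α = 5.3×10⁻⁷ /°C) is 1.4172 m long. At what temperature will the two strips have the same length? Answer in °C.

T = 91.44 °C

Equal length when α₁L₁ΔT − α₂L₂ΔT = L₂ − L₁ = 3.00×10⁻⁴ m
α₁L₁ = 4.67577×10⁻⁶, α₂L₂ = 7.51116×10⁻⁷ → Δ(αL) = 3.924654×10⁻⁶ m/K
ΔT = 3.00×10⁻⁴ / 3.924654×10⁻⁶ = 76.4399 K, so T = 15.0 + 76.4399 = 91.4399 °C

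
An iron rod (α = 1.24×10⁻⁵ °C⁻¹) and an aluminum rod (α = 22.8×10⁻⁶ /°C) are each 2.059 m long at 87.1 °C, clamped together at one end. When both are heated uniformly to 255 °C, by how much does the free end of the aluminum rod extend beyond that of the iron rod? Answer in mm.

3.60 mm

ΔT = 167.9 K
iron: ΔL = 1.24×10⁻⁵ × 2.059 m × 167.9 = 4.2868×10⁻³ m = 4.2868 mm
aluminum: ΔL = 22.8×10⁻⁶ × 2.059 m × 167.9 = 7.8821×10⁻³ m = 7.8821 mm
difference = 7.8821 − 4.2868 = 3.5953 mm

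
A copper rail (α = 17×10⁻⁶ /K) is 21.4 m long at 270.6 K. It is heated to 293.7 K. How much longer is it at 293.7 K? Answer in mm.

|ΔT| = |293.7 − 270.6| = 23.1 K
ΔL = αL₀ΔT = (17×10⁻⁶)(21.4)(23.1) = 8.40×10⁻³ m

ΔL = 8.40 mm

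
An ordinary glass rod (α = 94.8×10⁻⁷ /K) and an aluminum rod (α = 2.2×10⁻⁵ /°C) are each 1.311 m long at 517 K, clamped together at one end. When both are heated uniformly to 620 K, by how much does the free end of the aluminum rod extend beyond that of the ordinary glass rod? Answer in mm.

ΔT = 103 K
ordinary glass: ΔL = 94.8×10⁻⁷ × 1.311 m × 103 = 1.2801×10⁻³ m = 1.2801 mm
aluminum: ΔL = 2.2×10⁻⁵ × 1.311 m × 103 = 2.9707×10⁻³ m = 2.9707 mm
difference = 2.9707 − 1.2801 = 1.6906 mm

1.69 mm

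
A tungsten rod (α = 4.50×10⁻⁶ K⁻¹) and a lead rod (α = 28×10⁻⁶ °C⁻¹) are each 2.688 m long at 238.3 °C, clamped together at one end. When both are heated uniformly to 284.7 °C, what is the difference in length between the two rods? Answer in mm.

ΔT = 46.4 K
tungsten: ΔL = 4.50×10⁻⁶ × 2.688 m × 46.4 = 5.6125×10⁻⁴ m = 0.56125 mm
lead: ΔL = 28×10⁻⁶ × 2.688 m × 46.4 = 3.4922×10⁻³ m = 3.4922 mm
difference = 3.4922 − 0.56125 = 2.93095 mm

2.93 mm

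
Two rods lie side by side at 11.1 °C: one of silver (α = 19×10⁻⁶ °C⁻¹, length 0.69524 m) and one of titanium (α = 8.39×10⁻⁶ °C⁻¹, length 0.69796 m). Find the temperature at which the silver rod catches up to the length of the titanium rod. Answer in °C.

L₁(1 + α₁ΔT) = L₂(1 + α₂ΔT) ⇒ ΔT = (L₂ − L₁)/(α₁L₁ − α₂L₂)
L₂ − L₁ = 0.69796 − 0.69524 = 2.72×10⁻³ m
α₁L₁ − α₂L₂ = 19×10⁻⁶×0.69524 − 8.39×10⁻⁶×0.69796 = 7.3536756×10⁻⁶ m/K
ΔT = 2.72×10⁻³ / 7.3536756×10⁻⁶ = 369.883 K
T = 11.1 + 369.883 = 380.983 °C

T = 381.0 °C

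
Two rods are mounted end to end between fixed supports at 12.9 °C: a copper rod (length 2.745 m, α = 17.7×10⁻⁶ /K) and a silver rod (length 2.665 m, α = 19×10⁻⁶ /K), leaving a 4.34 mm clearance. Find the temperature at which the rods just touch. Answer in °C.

T = 56.6 °C

Gap closes when ΔL₁ + ΔL₂ = 4.34 mm = 4.34×10⁻³ m
(α₁L₁ + α₂L₂)ΔT = g
α₁L₁ + α₂L₂ = 17.7×10⁻⁶×2.745 + 19×10⁻⁶×2.665 = 9.92215×10⁻⁵ m/K
ΔT = 4.34×10⁻³ / 9.92215×10⁻⁵ = 43.741 K
T = 12.9 + 43.741 = 56.641 °C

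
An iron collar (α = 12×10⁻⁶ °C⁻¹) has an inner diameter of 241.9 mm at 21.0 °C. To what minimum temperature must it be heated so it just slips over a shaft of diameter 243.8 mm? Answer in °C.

Required Δd = 243.8 − 241.9 = 1.9 mm
Δd = αd₀ΔT ⇒ ΔT = Δd/(αd₀) = 1.9 / (12×10⁻⁶ × 241.9) = 654.54 K
T_min = 21.0 + 654.54 = 675.54 °C

T = 676 °C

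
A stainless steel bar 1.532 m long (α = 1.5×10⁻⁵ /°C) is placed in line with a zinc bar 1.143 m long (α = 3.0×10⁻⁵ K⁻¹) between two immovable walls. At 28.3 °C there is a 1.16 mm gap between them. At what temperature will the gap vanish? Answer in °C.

T = 48.6 °C

α₁L₁ = 2.298×10⁻⁵ m/K, α₂L₂ = 3.429×10⁻⁵ m/K → total 5.727×10⁻⁵ m/K
ΔT = g/(α₁L₁+α₂L₂) = 1.16×10⁻³ / 5.727×10⁻⁵ = 20.255 K
T = 28.3 + 20.255 = 48.555 °C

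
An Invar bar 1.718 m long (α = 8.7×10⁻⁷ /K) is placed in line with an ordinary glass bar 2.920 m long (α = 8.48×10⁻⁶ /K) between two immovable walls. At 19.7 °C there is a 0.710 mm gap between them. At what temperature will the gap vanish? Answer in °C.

α₁L₁ = 1.49466×10⁻⁶ m/K, α₂L₂ = 2.47616×10⁻⁵ m/K → total 2.625626×10⁻⁵ m/K
ΔT = g/(α₁L₁+α₂L₂) = 7.10×10⁻⁴ / 2.625626×10⁻⁵ = 27.041 K
T = 19.7 + 27.041 = 46.741 °C

T = 46.7 °C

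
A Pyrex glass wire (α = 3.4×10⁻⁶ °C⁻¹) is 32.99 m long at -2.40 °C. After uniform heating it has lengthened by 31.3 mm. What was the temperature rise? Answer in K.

ΔT = 279 K

ΔL = αL₀ΔT ⇒ ΔT = ΔL / (αL₀)
ΔT = 31.3×10⁻³ m / (3.4×10⁻⁶ × 32.99 m) = 279.05 K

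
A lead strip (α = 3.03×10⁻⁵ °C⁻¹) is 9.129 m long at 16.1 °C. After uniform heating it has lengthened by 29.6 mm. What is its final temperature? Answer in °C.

T = 123 °C

ΔL = αL₀ΔT ⇒ ΔT = ΔL / (αL₀)
ΔT = 29.6×10⁻³ m / (3.03×10⁻⁵ × 9.129 m) = 107.01 K
T = 16.1 + 107.01 = 123.11 °C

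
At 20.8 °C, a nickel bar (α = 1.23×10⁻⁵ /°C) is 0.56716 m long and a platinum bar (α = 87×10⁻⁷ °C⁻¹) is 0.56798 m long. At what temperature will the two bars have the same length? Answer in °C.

L₁(1 + α₁ΔT) = L₂(1 + α₂ΔT) ⇒ ΔT = (L₂ − L₁)/(α₁L₁ − α₂L₂)
L₂ − L₁ = 0.56798 − 0.56716 = 8.20×10⁻⁴ m
α₁L₁ − α₂L₂ = 1.23×10⁻⁵×0.56716 − 87×10⁻⁷×0.56798 = 2.034642×10⁻⁶ m/K
ΔT = 8.20×10⁻⁴ / 2.034642×10⁻⁶ = 403.019 K
T = 20.8 + 403.019 = 423.819 °C

T = 423.8 °C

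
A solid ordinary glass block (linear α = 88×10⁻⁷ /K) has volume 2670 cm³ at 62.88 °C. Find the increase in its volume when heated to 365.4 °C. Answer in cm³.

Isotropic solid: β ≈ 3α = 2.6×10⁻⁵ /K; ΔT = 302.52 K
ΔV = 3αV₀ΔT = 3(88×10⁻⁷)(2670)(302.52) = 21.3 cm³

ΔV = 21.3 cm³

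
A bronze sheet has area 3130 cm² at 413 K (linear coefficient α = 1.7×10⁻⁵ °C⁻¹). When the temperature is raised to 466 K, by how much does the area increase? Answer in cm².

ΔA = 5.64 cm²

Area coefficient ≈ 2α; |ΔT| = 53 K
ΔA = 2αA₀ΔT = 2(1.7×10⁻⁵)(3130)(53) = 5.64 cm²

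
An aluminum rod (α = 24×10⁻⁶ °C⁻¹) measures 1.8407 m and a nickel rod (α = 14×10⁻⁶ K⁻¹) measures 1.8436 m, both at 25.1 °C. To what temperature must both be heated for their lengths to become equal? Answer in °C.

Equal length when α₁L₁ΔT − α₂L₂ΔT = L₂ − L₁ = 2.90×10⁻³ m
α₁L₁ = 4.41768×10⁻⁵, α₂L₂ = 2.58104×10⁻⁵ → Δ(αL) = 1.83664×10⁻⁵ m/K
ΔT = 2.90×10⁻³ / 1.83664×10⁻⁵ = 157.897 K, so T = 25.1 + 157.897 = 182.997 °C

T = 183.0 °C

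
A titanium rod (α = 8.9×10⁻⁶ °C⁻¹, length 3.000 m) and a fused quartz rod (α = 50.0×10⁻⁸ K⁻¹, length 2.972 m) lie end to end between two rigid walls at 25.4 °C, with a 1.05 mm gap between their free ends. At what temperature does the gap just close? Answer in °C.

T = 62.7 °C

Gap closes when ΔL₁ + ΔL₂ = 1.05 mm = 1.05×10⁻³ m
(α₁L₁ + α₂L₂)ΔT = g
α₁L₁ + α₂L₂ = 8.9×10⁻⁶×3.000 + 50.0×10⁻⁸×2.972 = 2.8186×10⁻⁵ m/K
ΔT = 1.05×10⁻³ / 2.8186×10⁻⁵ = 37.253 K
T = 25.4 + 37.253 = 62.653 °C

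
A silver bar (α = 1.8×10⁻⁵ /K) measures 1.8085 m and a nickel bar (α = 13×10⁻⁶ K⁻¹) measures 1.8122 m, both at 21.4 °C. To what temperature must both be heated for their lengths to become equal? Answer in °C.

T = 432.8 °C

Equal length when α₁L₁ΔT − α₂L₂ΔT = L₂ − L₁ = 3.70×10⁻³ m
α₁L₁ = 3.2553×10⁻⁵, α₂L₂ = 2.35586×10⁻⁵ → Δ(αL) = 8.9944×10⁻⁶ m/K
ΔT = 3.70×10⁻³ / 8.9944×10⁻⁶ = 411.367 K, so T = 21.4 + 411.367 = 432.767 °C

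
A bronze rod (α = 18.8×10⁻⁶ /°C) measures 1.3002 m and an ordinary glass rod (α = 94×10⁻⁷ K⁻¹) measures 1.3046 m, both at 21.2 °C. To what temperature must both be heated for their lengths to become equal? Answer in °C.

T = 382.4 °C

Equal length when α₁L₁ΔT − α₂L₂ΔT = L₂ − L₁ = 4.40×10⁻³ m
α₁L₁ = 2.444376×10⁻⁵, α₂L₂ = 1.226324×10⁻⁵ → Δ(αL) = 1.218052×10⁻⁵ m/K
ΔT = 4.40×10⁻³ / 1.218052×10⁻⁵ = 361.233 K, so T = 21.2 + 361.233 = 382.433 °C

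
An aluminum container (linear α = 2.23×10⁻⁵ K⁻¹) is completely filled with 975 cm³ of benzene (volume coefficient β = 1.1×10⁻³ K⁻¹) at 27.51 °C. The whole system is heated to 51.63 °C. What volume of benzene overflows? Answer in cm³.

The container also expands: β_container ≈ 3α = 6.69×10⁻⁵ /K
Net overflow = V₀(β_liq − 3α_cont)ΔT
β − 3α = 1.10×10⁻³ − 6.69×10⁻⁵ = 1.0331×10⁻³ /K; ΔT = 24.12 K
ΔV = 975 × 1.0331×10⁻³ × 24.12 = 24.3 cm³

24.3 cm³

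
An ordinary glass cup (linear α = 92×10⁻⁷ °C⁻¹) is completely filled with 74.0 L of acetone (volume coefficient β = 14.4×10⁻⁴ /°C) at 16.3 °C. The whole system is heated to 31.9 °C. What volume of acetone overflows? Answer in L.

The cup also expands: β_container ≈ 3α = 2.76×10⁻⁵ /K
Net overflow = V₀(β_liq − 3α_cont)ΔT
β − 3α = 1.44×10⁻³ − 2.76×10⁻⁵ = 1.4124×10⁻³ /K; ΔT = 15.6 K
ΔV = 74.0 × 1.4124×10⁻³ × 15.6 = 1.63 L

1.63 L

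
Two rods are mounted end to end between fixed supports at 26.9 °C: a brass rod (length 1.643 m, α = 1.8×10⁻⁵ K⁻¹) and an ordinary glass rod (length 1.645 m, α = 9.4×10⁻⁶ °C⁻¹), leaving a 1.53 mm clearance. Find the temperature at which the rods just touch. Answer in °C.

α₁L₁ = 2.9574×10⁻⁵ m/K, α₂L₂ = 1.5463×10⁻⁵ m/K → total 4.5037×10⁻⁵ m/K
ΔT = g/(α₁L₁+α₂L₂) = 1.53×10⁻³ / 4.5037×10⁻⁵ = 33.972 K
T = 26.9 + 33.972 = 60.872 °C

T = 60.9 °C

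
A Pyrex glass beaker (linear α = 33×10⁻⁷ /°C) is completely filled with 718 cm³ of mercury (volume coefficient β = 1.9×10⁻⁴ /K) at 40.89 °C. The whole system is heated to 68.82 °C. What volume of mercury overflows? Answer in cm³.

The beaker also expands: β_container ≈ 3α = 9.9×10⁻⁶ /K
Net overflow = V₀(β_liq − 3α_cont)ΔT
β − 3α = 1.90×10⁻⁴ − 9.9×10⁻⁶ = 1.801×10⁻⁴ /K; ΔT = 27.93 K
ΔV = 718 × 1.801×10⁻⁴ × 27.93 = 3.61 cm³

3.61 cm³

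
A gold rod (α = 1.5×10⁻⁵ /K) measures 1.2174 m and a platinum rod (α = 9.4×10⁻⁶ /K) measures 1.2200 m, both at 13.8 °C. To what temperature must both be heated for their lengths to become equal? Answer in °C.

T = 396.5 °C

L₁(1 + α₁ΔT) = L₂(1 + α₂ΔT) ⇒ ΔT = (L₂ − L₁)/(α₁L₁ − α₂L₂)
L₂ − L₁ = 1.2200 − 1.2174 = 2.60×10⁻³ m
α₁L₁ − α₂L₂ = 1.5×10⁻⁵×1.2174 − 9.4×10⁻⁶×1.2200 = 6.793×10⁻⁶ m/K
ΔT = 2.60×10⁻³ / 6.793×10⁻⁶ = 382.747 K
T = 13.8 + 382.747 = 396.547 °C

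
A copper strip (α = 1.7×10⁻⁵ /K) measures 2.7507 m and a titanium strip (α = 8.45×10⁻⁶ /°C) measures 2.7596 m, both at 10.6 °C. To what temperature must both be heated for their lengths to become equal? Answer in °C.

T = 390.2 °C

L₁(1 + α₁ΔT) = L₂(1 + α₂ΔT) ⇒ ΔT = (L₂ − L₁)/(α₁L₁ − α₂L₂)
L₂ − L₁ = 2.7596 − 2.7507 = 8.90×10⁻³ m
α₁L₁ − α₂L₂ = 1.7×10⁻⁵×2.7507 − 8.45×10⁻⁶×2.7596 = 2.344328×10⁻⁵ m/K
ΔT = 8.90×10⁻³ / 2.344328×10⁻⁵ = 379.640 K
T = 10.6 + 379.640 = 390.240 °C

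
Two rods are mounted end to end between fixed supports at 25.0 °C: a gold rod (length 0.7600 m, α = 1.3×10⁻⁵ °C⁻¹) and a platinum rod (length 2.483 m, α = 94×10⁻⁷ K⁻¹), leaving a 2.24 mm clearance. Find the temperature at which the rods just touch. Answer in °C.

α₁L₁ = 9.880×10⁻⁶ m/K, α₂L₂ = 2.33402×10⁻⁵ m/K → total 3.32202×10⁻⁵ m/K
ΔT = g/(α₁L₁+α₂L₂) = 2.24×10⁻³ / 3.32202×10⁻⁵ = 67.429 K
T = 25.0 + 67.429 = 92.429 °C

T = 92.4 °C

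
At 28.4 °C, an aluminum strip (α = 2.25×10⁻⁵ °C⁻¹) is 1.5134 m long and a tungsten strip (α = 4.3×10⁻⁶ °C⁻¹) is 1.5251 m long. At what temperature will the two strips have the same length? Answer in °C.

L₁(1 + α₁ΔT) = L₂(1 + α₂ΔT) ⇒ ΔT = (L₂ − L₁)/(α₁L₁ − α₂L₂)
L₂ − L₁ = 1.5251 − 1.5134 = 1.17×10⁻² m
α₁L₁ − α₂L₂ = 2.25×10⁻⁵×1.5134 − 4.3×10⁻⁶×1.5251 = 2.749357×10⁻⁵ m/K
ΔT = 1.17×10⁻² / 2.749357×10⁻⁵ = 425.554 K
T = 28.4 + 425.554 = 453.954 °C

T = 454.0 °C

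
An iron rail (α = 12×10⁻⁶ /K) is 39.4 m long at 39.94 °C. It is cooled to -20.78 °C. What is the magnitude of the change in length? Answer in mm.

ΔL = 28.7 mm

|ΔT| = |-20.78 − 39.94| = 60.72 K
ΔL = αL₀ΔT = (12×10⁻⁶)(39.4)(60.72) = 2.87×10⁻² m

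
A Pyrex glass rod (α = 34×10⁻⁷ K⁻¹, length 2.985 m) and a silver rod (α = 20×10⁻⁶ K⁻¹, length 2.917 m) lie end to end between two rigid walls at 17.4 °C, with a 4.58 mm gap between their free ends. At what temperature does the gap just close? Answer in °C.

T = 84.3 °C

α₁L₁ = 1.0149×10⁻⁵ m/K, α₂L₂ = 5.834×10⁻⁵ m/K → total 6.8489×10⁻⁵ m/K
ΔT = g/(α₁L₁+α₂L₂) = 4.58×10⁻³ / 6.8489×10⁻⁵ = 66.872 K
T = 17.4 + 66.872 = 84.272 °C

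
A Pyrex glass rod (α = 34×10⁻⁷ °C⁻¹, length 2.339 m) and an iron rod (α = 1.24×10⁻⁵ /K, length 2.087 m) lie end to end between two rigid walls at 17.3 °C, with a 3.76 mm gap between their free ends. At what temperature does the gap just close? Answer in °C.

T = 128 °C

α₁L₁ = 7.9526×10⁻⁶ m/K, α₂L₂ = 2.58788×10⁻⁵ m/K → total 3.38314×10⁻⁵ m/K
ΔT = g/(α₁L₁+α₂L₂) = 3.76×10⁻³ / 3.38314×10⁻⁵ = 111.14 K
T = 17.3 + 111.14 = 128.44 °C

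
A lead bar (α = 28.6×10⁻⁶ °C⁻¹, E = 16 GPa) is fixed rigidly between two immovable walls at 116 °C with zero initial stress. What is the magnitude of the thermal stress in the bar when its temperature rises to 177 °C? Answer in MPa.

Fully constrained: the free strain ε = αΔT is blocked, so σ = Eε = EαΔT.
|ΔT| = 61 K
σ = 16.0×10⁹ × 28.6×10⁻⁶ × 61 = 2.79×10⁷ Pa

σ = 27.9 MPa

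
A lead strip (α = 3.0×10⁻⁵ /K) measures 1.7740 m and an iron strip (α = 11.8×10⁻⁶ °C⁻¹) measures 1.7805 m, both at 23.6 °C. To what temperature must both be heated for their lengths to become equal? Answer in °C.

L₁(1 + α₁ΔT) = L₂(1 + α₂ΔT) ⇒ ΔT = (L₂ − L₁)/(α₁L₁ − α₂L₂)
L₂ − L₁ = 1.7805 − 1.7740 = 6.50×10⁻³ m
α₁L₁ − α₂L₂ = 3.0×10⁻⁵×1.7740 − 11.8×10⁻⁶×1.7805 = 3.22101×10⁻⁵ m/K
ΔT = 6.50×10⁻³ / 3.22101×10⁻⁵ = 201.800 K
T = 23.6 + 201.800 = 225.400 °C

T = 225.4 °C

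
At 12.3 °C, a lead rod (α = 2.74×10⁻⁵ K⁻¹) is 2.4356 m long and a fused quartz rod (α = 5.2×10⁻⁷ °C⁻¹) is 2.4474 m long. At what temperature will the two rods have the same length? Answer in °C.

T = 192.6 °C

L₁(1 + α₁ΔT) = L₂(1 + α₂ΔT) ⇒ ΔT = (L₂ − L₁)/(α₁L₁ − α₂L₂)
L₂ − L₁ = 2.4474 − 2.4356 = 1.18×10⁻² m
α₁L₁ − α₂L₂ = 2.74×10⁻⁵×2.4356 − 5.2×10⁻⁷×2.4474 = 6.5462792×10⁻⁵ m/K
ΔT = 1.18×10⁻² / 6.5462792×10⁻⁵ = 180.255 K
T = 12.3 + 180.255 = 192.555 °C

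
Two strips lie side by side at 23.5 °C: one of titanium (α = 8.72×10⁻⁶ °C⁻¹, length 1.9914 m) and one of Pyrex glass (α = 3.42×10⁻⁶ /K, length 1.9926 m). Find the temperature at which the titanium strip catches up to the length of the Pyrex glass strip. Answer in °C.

Equal length when α₁L₁ΔT − α₂L₂ΔT = L₂ − L₁ = 1.20×10⁻³ m
α₁L₁ = 1.7365008×10⁻⁵, α₂L₂ = 6.814692×10⁻⁶ → Δ(αL) = 1.0550316×10⁻⁵ m/K
ΔT = 1.20×10⁻³ / 1.0550316×10⁻⁵ = 113.741 K, so T = 23.5 + 113.741 = 137.241 °C

T = 137.2 °C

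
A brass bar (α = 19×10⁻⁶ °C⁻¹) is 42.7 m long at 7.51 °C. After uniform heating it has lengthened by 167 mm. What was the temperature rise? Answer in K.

ΔT = 206 K

ΔL = αL₀ΔT ⇒ ΔT = ΔL / (αL₀)
ΔT = 167×10⁻³ m / (19×10⁻⁶ × 42.7 m) = 205.84 K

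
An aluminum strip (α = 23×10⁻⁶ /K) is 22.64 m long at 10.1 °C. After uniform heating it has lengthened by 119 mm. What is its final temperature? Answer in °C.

T = 239 °C

ΔL = αL₀ΔT ⇒ ΔT = ΔL / (αL₀)
ΔT = 119×10⁻³ m / (23×10⁻⁶ × 22.64 m) = 228.53 K
T = 10.1 + 228.53 = 238.63 °C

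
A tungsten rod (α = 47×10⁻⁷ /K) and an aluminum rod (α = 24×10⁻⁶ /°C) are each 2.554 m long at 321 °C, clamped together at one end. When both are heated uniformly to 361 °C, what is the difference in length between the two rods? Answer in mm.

1.97 mm

ΔT = 40 K
tungsten: ΔL = 47×10⁻⁷ × 2.554 m × 40 = 4.8015×10⁻⁴ m = 0.48015 mm
aluminum: ΔL = 24×10⁻⁶ × 2.554 m × 40 = 2.4518×10⁻³ m = 2.4518 mm
difference = 2.4518 − 0.48015 = 1.97165 mm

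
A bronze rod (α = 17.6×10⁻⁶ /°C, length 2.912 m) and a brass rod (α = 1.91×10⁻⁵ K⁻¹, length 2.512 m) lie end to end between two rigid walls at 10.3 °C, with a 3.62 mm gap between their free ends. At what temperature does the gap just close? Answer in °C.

Gap closes when ΔL₁ + ΔL₂ = 3.62 mm = 3.62×10⁻³ m
(α₁L₁ + α₂L₂)ΔT = g
α₁L₁ + α₂L₂ = 17.6×10⁻⁶×2.912 + 1.91×10⁻⁵×2.512 = 9.92304×10⁻⁵ m/K
ΔT = 3.62×10⁻³ / 9.92304×10⁻⁵ = 36.481 K
T = 10.3 + 36.481 = 46.781 °C

T = 46.8 °C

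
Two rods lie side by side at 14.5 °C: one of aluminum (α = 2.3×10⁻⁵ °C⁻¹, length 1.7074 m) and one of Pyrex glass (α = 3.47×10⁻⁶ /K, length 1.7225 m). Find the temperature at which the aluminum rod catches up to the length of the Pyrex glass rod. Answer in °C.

Equal length when α₁L₁ΔT − α₂L₂ΔT = L₂ − L₁ = 1.51×10⁻² m
α₁L₁ = 3.92702×10⁻⁵, α₂L₂ = 5.977075×10⁻⁶ → Δ(αL) = 3.3293125×10⁻⁵ m/K
ΔT = 1.51×10⁻² / 3.3293125×10⁻⁵ = 453.547 K, so T = 14.5 + 453.547 = 468.047 °C

T = 468.0 °C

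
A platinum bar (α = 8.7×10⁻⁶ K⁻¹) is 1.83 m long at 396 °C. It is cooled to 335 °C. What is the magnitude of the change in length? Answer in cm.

|ΔT| = |335 − 396| = 61 K
ΔL = αL₀ΔT = (8.7×10⁻⁶)(1.83)(61) = 9.71×10⁻⁴ m

ΔL = 0.0971 cm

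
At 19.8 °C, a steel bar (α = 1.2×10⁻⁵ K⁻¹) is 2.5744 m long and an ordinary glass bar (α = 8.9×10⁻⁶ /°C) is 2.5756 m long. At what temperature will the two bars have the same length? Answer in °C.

L₁(1 + α₁ΔT) = L₂(1 + α₂ΔT) ⇒ ΔT = (L₂ − L₁)/(α₁L₁ − α₂L₂)
L₂ − L₁ = 2.5756 − 2.5744 = 1.20×10⁻³ m
α₁L₁ − α₂L₂ = 1.2×10⁻⁵×2.5744 − 8.9×10⁻⁶×2.5756 = 7.96996×10⁻⁶ m/K
ΔT = 1.20×10⁻³ / 7.96996×10⁻⁶ = 150.565 K
T = 19.8 + 150.565 = 170.365 °C

T = 170.4 °C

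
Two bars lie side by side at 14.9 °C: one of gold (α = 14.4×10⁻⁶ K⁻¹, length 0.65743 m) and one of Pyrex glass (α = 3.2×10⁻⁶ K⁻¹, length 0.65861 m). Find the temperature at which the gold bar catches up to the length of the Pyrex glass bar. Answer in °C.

Equal length when α₁L₁ΔT − α₂L₂ΔT = L₂ − L₁ = 1.18×10⁻³ m
α₁L₁ = 9.466992×10⁻⁶, α₂L₂ = 2.107552×10⁻⁶ → Δ(αL) = 7.35944×10⁻⁶ m/K
ΔT = 1.18×10⁻³ / 7.35944×10⁻⁶ = 160.338 K, so T = 14.9 + 160.338 = 175.238 °C

T = 175.2 °C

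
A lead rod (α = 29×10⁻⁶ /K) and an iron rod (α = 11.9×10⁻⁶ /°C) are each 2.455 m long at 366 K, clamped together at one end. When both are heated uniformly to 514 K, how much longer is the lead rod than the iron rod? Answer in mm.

6.21 mm

ΔT = 148 K
lead: ΔL = 29×10⁻⁶ × 2.455 m × 148 = 1.0537×10⁻² m = 10.537 mm
iron: ΔL = 11.9×10⁻⁶ × 2.455 m × 148 = 4.3237×10⁻³ m = 4.3237 mm
difference = 10.537 − 4.3237 = 6.2133 mm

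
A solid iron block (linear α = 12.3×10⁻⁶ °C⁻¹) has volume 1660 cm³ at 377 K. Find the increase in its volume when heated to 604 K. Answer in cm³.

Isotropic solid: β ≈ 3α = 3.7×10⁻⁵ /K; ΔT = 227 K
ΔV = 3αV₀ΔT = 3(12.3×10⁻⁶)(1660)(227) = 13.9 cm³

ΔV = 13.9 cm³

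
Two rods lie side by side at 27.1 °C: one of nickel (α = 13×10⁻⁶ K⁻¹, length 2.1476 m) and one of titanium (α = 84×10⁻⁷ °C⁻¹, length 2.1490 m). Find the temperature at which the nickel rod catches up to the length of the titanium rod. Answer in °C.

T = 169.0 °C

L₁(1 + α₁ΔT) = L₂(1 + α₂ΔT) ⇒ ΔT = (L₂ − L₁)/(α₁L₁ − α₂L₂)
L₂ − L₁ = 2.1490 − 2.1476 = 1.40×10⁻³ m
α₁L₁ − α₂L₂ = 13×10⁻⁶×2.1476 − 84×10⁻⁷×2.1490 = 9.8672×10⁻⁶ m/K
ΔT = 1.40×10⁻³ / 9.8672×10⁻⁶ = 141.884 K
T = 27.1 + 141.884 = 168.984 °C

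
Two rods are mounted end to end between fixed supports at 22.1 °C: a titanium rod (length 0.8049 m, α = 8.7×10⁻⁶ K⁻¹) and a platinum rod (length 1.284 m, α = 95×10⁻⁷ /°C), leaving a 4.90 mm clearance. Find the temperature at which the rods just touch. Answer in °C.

Gap closes when ΔL₁ + ΔL₂ = 4.90 mm = 4.90×10⁻³ m
(α₁L₁ + α₂L₂)ΔT = g
α₁L₁ + α₂L₂ = 8.7×10⁻⁶×0.8049 + 95×10⁻⁷×1.284 = 1.920063×10⁻⁵ m/K
ΔT = 4.90×10⁻³ / 1.920063×10⁻⁵ = 255.20 K
T = 22.1 + 255.20 = 277.30 °C

T = 277 °C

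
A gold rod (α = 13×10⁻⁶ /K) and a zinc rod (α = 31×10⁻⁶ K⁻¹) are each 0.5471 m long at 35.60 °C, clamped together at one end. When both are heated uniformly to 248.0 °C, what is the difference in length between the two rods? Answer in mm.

ΔT = 212.40 K
gold: ΔL = 13×10⁻⁶ × 0.5471 m × 212.40 = 1.5107×10⁻³ m = 1.5107 mm
zinc: ΔL = 31×10⁻⁶ × 0.5471 m × 212.40 = 3.6023×10⁻³ m = 3.6023 mm
difference = 3.6023 − 1.5107 = 2.0916 mm

2.09 mm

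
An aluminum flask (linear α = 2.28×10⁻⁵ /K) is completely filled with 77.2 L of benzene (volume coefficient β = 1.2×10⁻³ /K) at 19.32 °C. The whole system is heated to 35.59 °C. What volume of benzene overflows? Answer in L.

The flask also expands: β_container ≈ 3α = 6.84×10⁻⁵ /K
Net overflow = V₀(β_liq − 3α_cont)ΔT
β − 3α = 1.20×10⁻³ − 6.84×10⁻⁵ = 1.1316×10⁻³ /K; ΔT = 16.27 K
ΔV = 77.2 × 1.1316×10⁻³ × 16.27 = 1.42 L

1.42 L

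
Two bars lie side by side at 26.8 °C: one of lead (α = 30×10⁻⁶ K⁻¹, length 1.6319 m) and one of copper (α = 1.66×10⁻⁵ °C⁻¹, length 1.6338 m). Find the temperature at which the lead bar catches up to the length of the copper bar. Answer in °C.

L₁(1 + α₁ΔT) = L₂(1 + α₂ΔT) ⇒ ΔT = (L₂ − L₁)/(α₁L₁ − α₂L₂)
L₂ − L₁ = 1.6338 − 1.6319 = 1.90×10⁻³ m
α₁L₁ − α₂L₂ = 30×10⁻⁶×1.6319 − 1.66×10⁻⁵×1.6338 = 2.183592×10⁻⁵ m/K
ΔT = 1.90×10⁻³ / 2.183592×10⁻⁵ = 87.013 K
T = 26.8 + 87.013 = 113.813 °C

T = 113.8 °C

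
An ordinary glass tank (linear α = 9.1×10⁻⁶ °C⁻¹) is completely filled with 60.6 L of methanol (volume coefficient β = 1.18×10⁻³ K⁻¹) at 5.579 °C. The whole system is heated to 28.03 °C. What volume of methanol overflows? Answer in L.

The tank also expands: β_container ≈ 3α = 2.73×10⁻⁵ /K
Net overflow = V₀(β_liq − 3α_cont)ΔT
β − 3α = 1.18×10⁻³ − 2.73×10⁻⁵ = 1.1527×10⁻³ /K; ΔT = 22.451 K
ΔV = 60.6 × 1.1527×10⁻³ × 22.451 = 1.57 L

1.57 L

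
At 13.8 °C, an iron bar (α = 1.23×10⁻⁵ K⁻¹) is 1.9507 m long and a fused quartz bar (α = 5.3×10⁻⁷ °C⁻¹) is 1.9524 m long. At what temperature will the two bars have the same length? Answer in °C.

T = 87.85 °C

Equal length when α₁L₁ΔT − α₂L₂ΔT = L₂ − L₁ = 1.70×10⁻³ m
α₁L₁ = 2.399361×10⁻⁵, α₂L₂ = 1.034772×10⁻⁶ → Δ(αL) = 2.2958838×10⁻⁵ m/K
ΔT = 1.70×10⁻³ / 2.2958838×10⁻⁵ = 74.0456 K, so T = 13.8 + 74.0456 = 87.8456 °C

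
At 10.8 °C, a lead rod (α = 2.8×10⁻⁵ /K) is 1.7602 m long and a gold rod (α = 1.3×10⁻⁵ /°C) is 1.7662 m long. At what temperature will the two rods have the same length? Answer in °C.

T = 238.7 °C

Equal length when α₁L₁ΔT − α₂L₂ΔT = L₂ − L₁ = 6.00×10⁻³ m
α₁L₁ = 4.92856×10⁻⁵, α₂L₂ = 2.29606×10⁻⁵ → Δ(αL) = 2.6325×10⁻⁵ m/K
ΔT = 6.00×10⁻³ / 2.6325×10⁻⁵ = 227.920 K, so T = 10.8 + 227.920 = 238.720 °C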